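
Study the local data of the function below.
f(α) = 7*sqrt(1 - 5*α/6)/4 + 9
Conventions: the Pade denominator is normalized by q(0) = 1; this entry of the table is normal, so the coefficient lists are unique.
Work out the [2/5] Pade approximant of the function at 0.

The Pade approximant has numerator coefficients [43/4, -98025985/8449224, 55077875/19312512]; denominator coefficients [1, -1424265/1408204, 1526825/7242192, 512375/86906304, 1364375/2781001728, 4521875/100116062208].

Taylor coefficients needed (expand at 0): a_0 = 43/4, a_1 = -35/48, a_2 = -175/1152, a_3 = -875/13824, a_4 = -21875/663552, a_5 = -153125/7962624, a_6 = -765625/63700992, a_7 = -6015625/764411904.
Write the denominator as Q(α) = 1 + q1*α + q2*α^2 + q3*α^3 + q4*α^4 + q5*α^5. Requiring Q*f - P = O(α^8) with deg P <= 2 kills the coefficients of α^3..α^7 in Q*f:
  α^3: a_3 + q1*a_2 + q2*a_1 + q3*a_0 = 0, i.e. -875/13824 + (-175/1152)*q1 + (-35/48)*q2 + (43/4)*q3 = 0.
  α^4: a_4 + q1*a_3 + q2*a_2 + q3*a_1 + q4*a_0 = 0, i.e. -21875/663552 + (-875/13824)*q1 + (-175/1152)*q2 + (-35/48)*q3 + (43/4)*q4 = 0.
  α^5: a_5 + q1*a_4 + q2*a_3 + q3*a_2 + q4*a_1 + q5*a_0 = 0, i.e. -153125/7962624 + (-21875/663552)*q1 + (-875/13824)*q2 + (-175/1152)*q3 + (-35/48)*q4 + (43/4)*q5 = 0.
  α^6: a_6 + q1*a_5 + q2*a_4 + q3*a_3 + q4*a_2 + q5*a_1 = 0, i.e. -765625/63700992 + (-153125/7962624)*q1 + (-21875/663552)*q2 + (-875/13824)*q3 + (-175/1152)*q4 + (-35/48)*q5 = 0.
  α^7: a_7 + q1*a_6 + q2*a_5 + q3*a_4 + q4*a_3 + q5*a_2 = 0, i.e. -6015625/764411904 + (-765625/63700992)*q1 + (-153125/7962624)*q2 + (-21875/663552)*q3 + (-875/13824)*q4 + (-175/1152)*q5 = 0.
Solving this linear system: q1 = -1424265/1408204, q2 = 1526825/7242192, q3 = 512375/86906304, q4 = 1364375/2781001728, q5 = 4521875/100116062208.
The numerator is Q*f truncated at degree 2: P0 = a_0 = 43/4; P1 = a_1 + q1*a_0 = -98025985/8449224; P2 = a_2 + q1*a_1 + q2*a_0 = 55077875/19312512.


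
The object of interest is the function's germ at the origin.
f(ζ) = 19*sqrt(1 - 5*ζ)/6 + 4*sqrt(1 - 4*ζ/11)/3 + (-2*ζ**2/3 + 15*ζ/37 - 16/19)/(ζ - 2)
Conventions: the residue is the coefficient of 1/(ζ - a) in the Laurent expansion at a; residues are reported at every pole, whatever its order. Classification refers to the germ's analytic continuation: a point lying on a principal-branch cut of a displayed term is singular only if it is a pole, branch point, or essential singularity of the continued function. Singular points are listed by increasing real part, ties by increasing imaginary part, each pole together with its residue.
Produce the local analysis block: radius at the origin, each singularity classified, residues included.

Radius of convergence at 0: 1/5.
At 1/5: an algebraic (square-root) branch point.
At 2: a pole of order 1; residue -5690/2109.
At 11/4: an algebraic (square-root) branch point.

Denominator factor (ζ - 2): pole of order 1 at 2, modulus 2.
Branch term (19/6)*sqrt(1 - ζ/(1/5)): its argument vanishes at ζ = 1/5, a square-root branch point, modulus 1/5.
Branch term (4/3)*sqrt(1 - ζ/(11/4)): its argument vanishes at ζ = 11/4, a square-root branch point, modulus 11/4.
The radius of convergence is the smallest modulus among the singular points: 1/5.
The branch terms are analytic at 2 and contribute nothing to the residue; only the rational part matters.
At the order-1 pole 2 set g(ζ) = (ζ - (2))*(rational part) = -2*ζ**2/3 + 15*ζ/37 - 16/19.
Simple pole: residue = g(a) at a = 2, which is -5690/2109.
List the singular points by increasing real part (a conjugate pair: the negative imaginary part first).


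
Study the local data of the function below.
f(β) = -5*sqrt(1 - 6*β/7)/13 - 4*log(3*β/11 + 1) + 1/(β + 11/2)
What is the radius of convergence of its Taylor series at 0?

Denominator factor (β + 11/2): pole of order 1 at -11/2, modulus 11/2.
Branch term (-4)*log(1 - β/(-11/3)): its argument vanishes at β = -11/3, a logarithmic branch point, modulus 11/3.
Branch term (-5/13)*sqrt(1 - β/(7/6)): its argument vanishes at β = 7/6, a square-root branch point, modulus 7/6.
The radius of convergence is the smallest modulus among the singular points: 7/6.

The radius of convergence is 7/6.


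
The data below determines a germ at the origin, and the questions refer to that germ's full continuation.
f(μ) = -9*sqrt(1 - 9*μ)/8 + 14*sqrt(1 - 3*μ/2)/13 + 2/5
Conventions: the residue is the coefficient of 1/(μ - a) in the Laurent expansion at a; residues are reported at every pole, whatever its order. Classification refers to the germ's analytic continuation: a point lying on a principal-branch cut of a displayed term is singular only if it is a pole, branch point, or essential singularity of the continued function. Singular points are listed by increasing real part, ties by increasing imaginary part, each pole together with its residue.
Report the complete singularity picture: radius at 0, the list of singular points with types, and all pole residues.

Radius of convergence at 0: 1/9.
At 1/9: an algebraic (square-root) branch point.
At 2/3: an algebraic (square-root) branch point.

Branch term (-9/8)*sqrt(1 - μ/(1/9)): its argument vanishes at μ = 1/9, a square-root branch point, modulus 1/9.
Branch term (14/13)*sqrt(1 - μ/(2/3)): its argument vanishes at μ = 2/3, a square-root branch point, modulus 2/3.
The radius of convergence is the smallest modulus among the singular points: 1/9.
List the singular points by increasing real part (a conjugate pair: the negative imaginary part first).


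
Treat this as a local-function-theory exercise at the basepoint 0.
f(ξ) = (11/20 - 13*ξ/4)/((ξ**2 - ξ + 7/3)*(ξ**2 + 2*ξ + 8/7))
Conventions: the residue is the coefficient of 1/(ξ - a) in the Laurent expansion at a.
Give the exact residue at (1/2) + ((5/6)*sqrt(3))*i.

The residue is (4893/83110) + ((182091/831100)*sqrt(3))*i.

The factor ξ**2 - ξ + 7/3 splits as (ξ - a)(ξ - a') with a = (1/2) + ((5/6)*sqrt(3))*i, a' = (1/2) - ((5/6)*sqrt(3))*i. At the order-1 pole a set g(ξ) = (ξ - a)*f(ξ) = [(11/20 - 13*ξ/4)/(ξ**2 + 2*ξ + 8/7)] / (ξ - a').
Simple pole: residue = g(a) at a = (1/2) + ((5/6)*sqrt(3))*i, which is (4893/83110) + ((182091/831100)*sqrt(3))*i.


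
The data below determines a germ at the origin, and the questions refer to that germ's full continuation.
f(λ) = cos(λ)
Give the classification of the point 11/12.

The point is a regular point.

There is no denominator, hence no pole anywhere.
The factor cos(λ) is entire.
So the germ continues analytically to 11/12.


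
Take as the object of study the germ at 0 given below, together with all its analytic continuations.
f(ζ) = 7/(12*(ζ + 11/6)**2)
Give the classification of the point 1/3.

The point is a regular point.

Denominator factors: ζ + 11/6 = 13/6 at ζ = 1/3 — none vanishes.
So the germ continues analytically to 1/3.


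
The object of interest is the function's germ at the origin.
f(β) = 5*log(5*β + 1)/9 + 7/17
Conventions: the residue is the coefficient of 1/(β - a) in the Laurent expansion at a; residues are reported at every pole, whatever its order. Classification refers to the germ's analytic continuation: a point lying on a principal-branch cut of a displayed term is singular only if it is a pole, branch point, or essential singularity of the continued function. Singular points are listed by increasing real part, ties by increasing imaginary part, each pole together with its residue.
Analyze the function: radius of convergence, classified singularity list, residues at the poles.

Branch term (5/9)*log(1 - β/(-1/5)): its argument vanishes at β = -1/5, a logarithmic branch point, modulus 1/5.
The radius of convergence is the smallest modulus among the singular points: 1/5.

Radius of convergence at 0: 1/5.
At -1/5: a logarithmic branch point.


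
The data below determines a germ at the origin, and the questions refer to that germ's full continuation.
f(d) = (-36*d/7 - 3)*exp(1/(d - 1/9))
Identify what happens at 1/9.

The point is an essential singularity.

The exponent 1/(d - (1/9)) has a pole at 1/9, so exp(1/(d - (1/9))) takes every nonzero value near it: an essential singularity (not a pole of any order).


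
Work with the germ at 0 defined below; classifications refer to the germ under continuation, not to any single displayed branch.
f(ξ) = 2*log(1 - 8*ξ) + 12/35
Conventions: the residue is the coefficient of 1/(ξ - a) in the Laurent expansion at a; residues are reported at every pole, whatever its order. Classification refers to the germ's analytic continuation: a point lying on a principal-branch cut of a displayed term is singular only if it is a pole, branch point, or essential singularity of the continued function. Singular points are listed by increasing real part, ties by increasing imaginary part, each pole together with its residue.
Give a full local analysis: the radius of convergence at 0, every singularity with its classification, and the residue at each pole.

Branch term (2)*log(1 - ξ/(1/8)): its argument vanishes at ξ = 1/8, a logarithmic branch point, modulus 1/8.
The radius of convergence is the smallest modulus among the singular points: 1/8.

Radius of convergence at 0: 1/8.
At 1/8: a logarithmic branch point.


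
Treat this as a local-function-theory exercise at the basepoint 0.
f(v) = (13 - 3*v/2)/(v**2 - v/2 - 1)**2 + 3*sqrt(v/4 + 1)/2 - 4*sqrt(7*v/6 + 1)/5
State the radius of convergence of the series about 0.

Denominator factor (v**2 - v/2 - 1)^2: discriminant 17/4, real irrational roots 1/4 + (1/4)*sqrt(17) and 1/4 - (1/4)*sqrt(17); poles of order 2, moduli 1/4 + (1/4)*sqrt(17) and -1/4 + (1/4)*sqrt(17).
Branch term (-4/5)*sqrt(1 - v/(-6/7)): its argument vanishes at v = -6/7, a square-root branch point, modulus 6/7.
Branch term (3/2)*sqrt(1 - v/(-4)): its argument vanishes at v = -4, a square-root branch point, modulus 4.
The radius of convergence is the smallest modulus among the singular points: -1/4 + (1/4)*sqrt(17).

The radius of convergence is -1/4 + (1/4)*sqrt(17).


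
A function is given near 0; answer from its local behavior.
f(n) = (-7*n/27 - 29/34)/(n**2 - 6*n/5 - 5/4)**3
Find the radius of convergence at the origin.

The radius of convergence is -3/5 + (1/10)*sqrt(161).

Denominator factor (n**2 - 6*n/5 - 5/4)^3: discriminant 161/25, real irrational roots 3/5 + (1/10)*sqrt(161) and 3/5 - (1/10)*sqrt(161); poles of order 3, moduli 3/5 + (1/10)*sqrt(161) and -3/5 + (1/10)*sqrt(161).
The radius of convergence is the smallest modulus among the singular points: -3/5 + (1/10)*sqrt(161).


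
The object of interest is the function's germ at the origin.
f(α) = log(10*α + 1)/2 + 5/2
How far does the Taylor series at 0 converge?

Branch term (1/2)*log(1 - α/(-1/10)): its argument vanishes at α = -1/10, a logarithmic branch point, modulus 1/10.
The radius of convergence is the smallest modulus among the singular points: 1/10.

The radius of convergence is 1/10.


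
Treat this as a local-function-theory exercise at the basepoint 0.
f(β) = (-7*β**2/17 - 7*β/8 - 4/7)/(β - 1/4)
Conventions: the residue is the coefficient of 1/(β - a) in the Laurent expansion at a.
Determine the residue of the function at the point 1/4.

The residue is -3107/3808.

At the order-1 pole 1/4 set g(β) = (β - (1/4))*f(β) = -7*β**2/17 - 7*β/8 - 4/7.
Simple pole: residue = g(a) at a = 1/4, which is -3107/3808.


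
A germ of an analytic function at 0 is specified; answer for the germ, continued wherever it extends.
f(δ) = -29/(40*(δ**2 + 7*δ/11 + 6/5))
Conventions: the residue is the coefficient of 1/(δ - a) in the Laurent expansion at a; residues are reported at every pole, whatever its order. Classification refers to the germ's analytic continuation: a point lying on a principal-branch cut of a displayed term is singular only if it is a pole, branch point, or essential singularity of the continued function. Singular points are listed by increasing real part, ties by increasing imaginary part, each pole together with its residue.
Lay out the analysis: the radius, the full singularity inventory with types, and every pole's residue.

Radius of convergence at 0: (1/5)*sqrt(30).
At (-7/22) - ((1/110)*sqrt(13295))*i: a pole of order 1; residue -((319/106360)*sqrt(13295))*i.
At (-7/22) + ((1/110)*sqrt(13295))*i: a pole of order 1; residue ((319/106360)*sqrt(13295))*i.

Denominator factor (δ**2 + 7*δ/11 + 6/5): discriminant -2659/605, complex-conjugate roots (-7/22) + ((1/110)*sqrt(13295))*i and (-7/22) - ((1/110)*sqrt(13295))*i; poles of order 1, moduli (1/5)*sqrt(30) and (1/5)*sqrt(30).
The radius of convergence is the smallest modulus among the singular points: (1/5)*sqrt(30).
The factor δ**2 + 7*δ/11 + 6/5 splits as (δ - a)(δ - a') with a = (-7/22) - ((1/110)*sqrt(13295))*i, a' = (-7/22) + ((1/110)*sqrt(13295))*i. At the order-1 pole a set g(δ) = (δ - a)*f(δ) = [-29/40] / (δ - a').
Simple pole: residue = g(a) at a = (-7/22) - ((1/110)*sqrt(13295))*i, which is -((319/106360)*sqrt(13295))*i.
The factor δ**2 + 7*δ/11 + 6/5 splits as (δ - a)(δ - a') with a = (-7/22) + ((1/110)*sqrt(13295))*i, a' = (-7/22) - ((1/110)*sqrt(13295))*i. At the order-1 pole a set g(δ) = (δ - a)*f(δ) = [-29/40] / (δ - a').
Simple pole: residue = g(a) at a = (-7/22) + ((1/110)*sqrt(13295))*i, which is ((319/106360)*sqrt(13295))*i.
List the singular points by increasing real part (a conjugate pair: the negative imaginary part first).


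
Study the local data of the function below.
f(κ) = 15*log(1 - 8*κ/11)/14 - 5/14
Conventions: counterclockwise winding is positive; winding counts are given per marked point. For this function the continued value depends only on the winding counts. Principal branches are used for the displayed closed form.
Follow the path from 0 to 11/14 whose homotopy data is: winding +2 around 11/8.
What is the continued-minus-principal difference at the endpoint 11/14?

Continued minus principal equals (30/7)*pi*i.

The rational part is single-valued and drops out of the difference; each branch term changes only by its own monodromy.
(15/14)*log(1 - κ/(11/8)): each positive loop around 11/8 adds 2*pi*i to the log, so winding +2 contributes (15/14)*(2)*2*pi*i = (30/7)*pi*i.
Summing the contributions at κ = 11/14 gives (30/7)*pi*i.


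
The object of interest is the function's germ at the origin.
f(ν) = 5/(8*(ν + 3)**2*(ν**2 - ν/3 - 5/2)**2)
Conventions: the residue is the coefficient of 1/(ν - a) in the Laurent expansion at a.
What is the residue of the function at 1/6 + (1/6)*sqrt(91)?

The residue is -19/2025 + (22907/33538050)*sqrt(91).


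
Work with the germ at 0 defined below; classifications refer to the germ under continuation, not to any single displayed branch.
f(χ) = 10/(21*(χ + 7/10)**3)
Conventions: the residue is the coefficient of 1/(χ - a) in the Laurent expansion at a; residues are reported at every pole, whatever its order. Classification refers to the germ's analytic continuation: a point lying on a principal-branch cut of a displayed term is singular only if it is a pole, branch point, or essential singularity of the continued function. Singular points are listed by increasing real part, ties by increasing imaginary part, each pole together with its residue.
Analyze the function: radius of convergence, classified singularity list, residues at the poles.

Denominator factor (χ + 7/10)^3: pole of order 3 at -7/10, modulus 7/10.
The radius of convergence is the smallest modulus among the singular points: 7/10.
At the order-3 pole -7/10 set g(χ) = (χ - (-7/10))^3*f(χ) = 10/21.
Order-3 pole: residue = g''(a)/2; g''(-7/10) = 0, so the residue is 0.

Radius of convergence at 0: 7/10.
At -7/10: a pole of order 3; residue 0.


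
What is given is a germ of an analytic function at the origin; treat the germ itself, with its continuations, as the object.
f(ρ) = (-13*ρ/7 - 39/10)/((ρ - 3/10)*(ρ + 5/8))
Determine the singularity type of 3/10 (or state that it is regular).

The point is a pole of order 1.

The denominator factor ρ - 3/10 vanishes at 3/10 and appears to the power 1; the numerator there equals -156/35, nonzero, and no other factor vanishes.
Hence a pole whose order is the multiplicity, 1.


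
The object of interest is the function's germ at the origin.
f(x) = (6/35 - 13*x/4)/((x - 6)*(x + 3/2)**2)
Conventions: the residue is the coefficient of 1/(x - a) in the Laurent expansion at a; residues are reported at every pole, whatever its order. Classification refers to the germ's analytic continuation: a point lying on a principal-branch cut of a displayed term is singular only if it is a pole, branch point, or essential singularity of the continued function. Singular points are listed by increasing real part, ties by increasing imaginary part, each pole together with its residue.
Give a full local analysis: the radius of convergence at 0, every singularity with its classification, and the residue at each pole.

Denominator factor (x + 3/2)^2: pole of order 2 at -3/2, modulus 3/2.
Denominator factor (x - 6): pole of order 1 at 6, modulus 6.
The radius of convergence is the smallest modulus among the singular points: 3/2.
At the order-2 pole -3/2 set g(x) = (x - (-3/2))^2*f(x) = (6/35 - 13*x/4)/(x - 6).
Order-2 pole: residue = g'(a); g'(-3/2) = 902/2625, so the residue is 902/2625.
At the order-1 pole 6 set g(x) = (x - (6))*f(x) = (6/35 - 13*x/4)/(x + 3/2)**2.
Simple pole: residue = g(a) at a = 6, which is -902/2625.
List the singular points by increasing real part (a conjugate pair: the negative imaginary part first).

Radius of convergence at 0: 3/2.
At -3/2: a pole of order 2; residue 902/2625.
At 6: a pole of order 1; residue -902/2625.


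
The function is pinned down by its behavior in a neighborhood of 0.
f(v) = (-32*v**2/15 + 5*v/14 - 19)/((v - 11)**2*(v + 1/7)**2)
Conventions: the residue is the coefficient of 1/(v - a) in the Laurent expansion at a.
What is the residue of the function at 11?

The residue is 17633/889785.

At the order-2 pole 11 set g(v) = (v - (11))^2*f(v) = (-32*v**2/15 + 5*v/14 - 19)/(v + 1/7)**2.
Order-2 pole: residue = g'(a); g'(11) = 17633/889785, so the residue is 17633/889785.


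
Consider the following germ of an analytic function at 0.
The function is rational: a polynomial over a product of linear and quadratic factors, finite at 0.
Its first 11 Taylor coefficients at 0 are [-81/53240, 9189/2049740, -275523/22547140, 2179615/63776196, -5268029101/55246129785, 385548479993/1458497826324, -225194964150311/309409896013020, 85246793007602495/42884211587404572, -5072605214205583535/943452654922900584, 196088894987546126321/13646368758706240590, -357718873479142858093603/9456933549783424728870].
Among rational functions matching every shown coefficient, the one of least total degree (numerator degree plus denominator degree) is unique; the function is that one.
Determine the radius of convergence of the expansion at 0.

No rational of total degree below 9 reproduces all 11 coefficients; solving the [1/8] Pade equations on them gives f(v) = (-5*v/7 - 9/40)/((v + 1/3)**2*(v**2 + 4*v/9 + 11)**3), whose expansion matches every shown term.
Denominator factor (v**2 + 4*v/9 + 11)^3: discriminant -3548/81, complex-conjugate roots (-2/9) + ((1/9)*sqrt(887))*i and (-2/9) - ((1/9)*sqrt(887))*i; poles of order 3, moduli sqrt(11) and sqrt(11).
Denominator factor (v + 1/3)^2: pole of order 2 at -1/3, modulus 1/3.
The radius of convergence is the smallest modulus among the singular points: 1/3.

The radius of convergence is 1/3.


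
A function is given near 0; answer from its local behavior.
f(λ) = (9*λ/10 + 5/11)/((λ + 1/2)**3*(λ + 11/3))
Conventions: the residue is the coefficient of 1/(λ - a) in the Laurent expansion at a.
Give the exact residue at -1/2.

At the order-3 pole -1/2 set g(λ) = (λ - (-1/2))^3*f(λ) = (9*λ/10 + 5/11)/(λ + 11/3).
Order-3 pole: residue = g''(a)/2; g''(-1/2) = -67608/377245, so the residue is -33804/377245.

The residue is -33804/377245.


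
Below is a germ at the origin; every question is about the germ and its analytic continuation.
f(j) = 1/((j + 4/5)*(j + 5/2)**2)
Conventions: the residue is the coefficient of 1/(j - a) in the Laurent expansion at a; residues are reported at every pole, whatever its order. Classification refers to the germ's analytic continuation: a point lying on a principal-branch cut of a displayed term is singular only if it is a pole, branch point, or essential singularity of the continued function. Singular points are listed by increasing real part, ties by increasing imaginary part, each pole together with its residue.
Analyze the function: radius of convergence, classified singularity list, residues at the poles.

Denominator factor (j + 5/2)^2: pole of order 2 at -5/2, modulus 5/2.
Denominator factor (j + 4/5): pole of order 1 at -4/5, modulus 4/5.
The radius of convergence is the smallest modulus among the singular points: 4/5.
At the order-2 pole -5/2 set g(j) = (j - (-5/2))^2*f(j) = 1/(j + 4/5).
Order-2 pole: residue = g'(a); g'(-5/2) = -100/289, so the residue is -100/289.
At the order-1 pole -4/5 set g(j) = (j - (-4/5))*f(j) = (j + 5/2)**(-2).
Simple pole: residue = g(a) at a = -4/5, which is 100/289.
List the singular points by increasing real part (a conjugate pair: the negative imaginary part first).

Radius of convergence at 0: 4/5.
At -5/2: a pole of order 2; residue -100/289.
At -4/5: a pole of order 1; residue 100/289.


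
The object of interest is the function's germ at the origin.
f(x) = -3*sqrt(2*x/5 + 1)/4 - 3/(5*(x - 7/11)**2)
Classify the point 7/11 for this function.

The denominator factor x - 7/11 vanishes at 7/11 and appears to the power 2; the numerator there equals -3/5, nonzero, and no other factor vanishes.
The branch terms are analytic at this point.
Hence a pole whose order is the multiplicity, 2.

The point is a pole of order 2.


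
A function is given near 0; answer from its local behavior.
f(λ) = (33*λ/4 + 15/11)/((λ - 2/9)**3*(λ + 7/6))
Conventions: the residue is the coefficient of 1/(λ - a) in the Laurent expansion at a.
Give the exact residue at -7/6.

The residue is 529983/171875.

At the order-1 pole -7/6 set g(λ) = (λ - (-7/6))*f(λ) = (33*λ/4 + 15/11)/(λ - 2/9)**3.
Simple pole: residue = g(a) at a = -7/6, which is 529983/171875.


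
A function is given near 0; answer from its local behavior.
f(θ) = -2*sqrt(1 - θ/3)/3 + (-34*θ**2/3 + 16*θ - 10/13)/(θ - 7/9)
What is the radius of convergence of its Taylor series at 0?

The radius of convergence is 7/9.

Denominator factor (θ - 7/9): pole of order 1 at 7/9, modulus 7/9.
Branch term (-2/3)*sqrt(1 - θ/(3)): its argument vanishes at θ = 3, a square-root branch point, modulus 3.
The radius of convergence is the smallest modulus among the singular points: 7/9.


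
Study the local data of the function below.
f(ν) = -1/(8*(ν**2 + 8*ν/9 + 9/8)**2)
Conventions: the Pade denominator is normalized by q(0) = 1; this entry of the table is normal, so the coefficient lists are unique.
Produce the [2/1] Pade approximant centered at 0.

Taylor coefficients needed (expand at 0): a_0 = -8/81, a_1 = 1024/6561, a_2 = -1664/177147, a_3 = -9527296/43046721.
Write the denominator as Q(ν) = 1 + q1*ν. Requiring Q*f - P = O(ν^4) with deg P <= 2 kills the coefficients of ν^3..ν^3 in Q*f:
  ν^3: a_3 + q1*a_2 = 0, i.e. -9527296/43046721 + (-1664/177147)*q1 = 0.
Solving this linear system: q1 = -74432/3159.
The numerator is Q*f truncated at degree 2: P0 = a_0 = -8/81; P1 = a_1 + q1*a_0 = 635392/255879; P2 = a_2 + q1*a_1 = -76413056/20726199.

The Pade approximant has numerator coefficients [-8/81, 635392/255879, -76413056/20726199]; denominator coefficients [1, -74432/3159].


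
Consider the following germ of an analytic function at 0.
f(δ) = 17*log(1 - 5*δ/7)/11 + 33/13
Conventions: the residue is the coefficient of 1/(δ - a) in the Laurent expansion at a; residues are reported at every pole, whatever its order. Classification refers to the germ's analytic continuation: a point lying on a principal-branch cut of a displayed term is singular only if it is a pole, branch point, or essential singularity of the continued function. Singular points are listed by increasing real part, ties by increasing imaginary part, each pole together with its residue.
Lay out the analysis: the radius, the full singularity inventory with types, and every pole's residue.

Radius of convergence at 0: 7/5.
At 7/5: a logarithmic branch point.

Branch term (17/11)*log(1 - δ/(7/5)): its argument vanishes at δ = 7/5, a logarithmic branch point, modulus 7/5.
The radius of convergence is the smallest modulus among the singular points: 7/5.


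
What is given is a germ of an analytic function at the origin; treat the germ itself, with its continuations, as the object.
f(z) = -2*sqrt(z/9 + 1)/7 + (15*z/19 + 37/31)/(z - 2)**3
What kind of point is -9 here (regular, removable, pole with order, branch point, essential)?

The point is an algebraic (square-root) branch point.

The term (-2/7)*sqrt(1 - z/(-9)) has argument 1 - -9/(-9) = 0 at -9: a square-root (algebraic, two-sheeted) branch point; the remaining terms are analytic or single-valued there.


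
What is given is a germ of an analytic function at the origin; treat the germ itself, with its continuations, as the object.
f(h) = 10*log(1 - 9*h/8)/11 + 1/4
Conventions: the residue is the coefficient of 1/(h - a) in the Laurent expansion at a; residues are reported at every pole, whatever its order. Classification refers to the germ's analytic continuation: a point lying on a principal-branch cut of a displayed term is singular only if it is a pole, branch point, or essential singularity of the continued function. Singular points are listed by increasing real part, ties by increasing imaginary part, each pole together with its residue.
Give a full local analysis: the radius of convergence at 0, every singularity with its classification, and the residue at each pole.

Branch term (10/11)*log(1 - h/(8/9)): its argument vanishes at h = 8/9, a logarithmic branch point, modulus 8/9.
The radius of convergence is the smallest modulus among the singular points: 8/9.

Radius of convergence at 0: 8/9.
At 8/9: a logarithmic branch point.


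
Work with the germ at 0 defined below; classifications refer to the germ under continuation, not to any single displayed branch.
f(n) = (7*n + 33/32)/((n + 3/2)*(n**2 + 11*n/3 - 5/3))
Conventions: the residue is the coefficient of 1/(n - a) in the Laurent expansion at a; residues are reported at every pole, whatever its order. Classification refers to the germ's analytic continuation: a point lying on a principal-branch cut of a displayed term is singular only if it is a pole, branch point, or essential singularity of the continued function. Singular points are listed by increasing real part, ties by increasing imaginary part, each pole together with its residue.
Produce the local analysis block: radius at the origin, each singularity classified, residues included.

Radius of convergence at 0: -11/6 + (1/6)*sqrt(181).
At -11/6 - (1/6)*sqrt(181): a pole of order 1; residue -909/944 - (9003/85432)*sqrt(181).
At -3/2: a pole of order 1; residue 909/472.
At -11/6 + (1/6)*sqrt(181): a pole of order 1; residue -909/944 + (9003/85432)*sqrt(181).

Denominator factor (n**2 + 11*n/3 - 5/3): discriminant 181/9, real irrational roots -11/6 + (1/6)*sqrt(181) and -11/6 - (1/6)*sqrt(181); poles of order 1, moduli -11/6 + (1/6)*sqrt(181) and 11/6 + (1/6)*sqrt(181).
Denominator factor (n + 3/2): pole of order 1 at -3/2, modulus 3/2.
The radius of convergence is the smallest modulus among the singular points: -11/6 + (1/6)*sqrt(181).
The factor n**2 + 11*n/3 - 5/3 splits as (n - a)(n - a') with a = -11/6 - (1/6)*sqrt(181), a' = -11/6 + (1/6)*sqrt(181). At the order-1 pole a set g(n) = (n - a)*f(n) = [(7*n + 33/32)/(n + 3/2)] / (n - a').
Simple pole: residue = g(a) at a = -11/6 - (1/6)*sqrt(181), which is -909/944 - (9003/85432)*sqrt(181).
At the order-1 pole -3/2 set g(n) = (n - (-3/2))*f(n) = (7*n + 33/32)/(n**2 + 11*n/3 - 5/3).
Simple pole: residue = g(a) at a = -3/2, which is 909/472.
The factor n**2 + 11*n/3 - 5/3 splits as (n - a)(n - a') with a = -11/6 + (1/6)*sqrt(181), a' = -11/6 - (1/6)*sqrt(181). At the order-1 pole a set g(n) = (n - a)*f(n) = [(7*n + 33/32)/(n + 3/2)] / (n - a').
Simple pole: residue = g(a) at a = -11/6 + (1/6)*sqrt(181), which is -909/944 + (9003/85432)*sqrt(181).
List the singular points by increasing real part (a conjugate pair: the negative imaginary part first).


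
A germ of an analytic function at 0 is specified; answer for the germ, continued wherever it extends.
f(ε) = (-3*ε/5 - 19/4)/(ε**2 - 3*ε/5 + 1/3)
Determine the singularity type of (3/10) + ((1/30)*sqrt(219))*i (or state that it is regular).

The denominator factor ε**2 - 3*ε/5 + 1/3 vanishes at (3/10) + ((1/30)*sqrt(219))*i and appears to the power 1; the numerator there equals (-493/100) - ((1/50)*sqrt(219))*i, nonzero, and no other factor vanishes.
Hence a pole whose order is the multiplicity, 1.

The point is a pole of order 1.


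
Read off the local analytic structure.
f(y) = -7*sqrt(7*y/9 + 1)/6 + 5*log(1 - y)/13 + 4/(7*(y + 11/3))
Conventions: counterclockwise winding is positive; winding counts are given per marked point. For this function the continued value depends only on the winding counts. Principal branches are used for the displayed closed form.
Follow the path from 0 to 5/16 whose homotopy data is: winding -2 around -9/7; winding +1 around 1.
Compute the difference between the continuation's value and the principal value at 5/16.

The rational part is single-valued and drops out of the difference; each branch term changes only by its own monodromy.
(-7/6)*sqrt(1 - y/(-9/7)): winding -2 is even, the square root returns to the same sheet, contribution 0.
(5/13)*log(1 - y/(1)): each positive loop around 1 adds 2*pi*i to the log, so winding +1 contributes (5/13)*(1)*2*pi*i = (10/13)*pi*i.
Summing the contributions at y = 5/16 gives (10/13)*pi*i.

Continued minus principal equals (10/13)*pi*i.


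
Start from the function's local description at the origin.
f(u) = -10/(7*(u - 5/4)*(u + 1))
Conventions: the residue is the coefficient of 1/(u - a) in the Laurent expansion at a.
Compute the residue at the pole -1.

The residue is 40/63.

At the order-1 pole -1 set g(u) = (u - (-1))*f(u) = -10/(7*(u - 5/4)).
Simple pole: residue = g(a) at a = -1, which is 40/63.


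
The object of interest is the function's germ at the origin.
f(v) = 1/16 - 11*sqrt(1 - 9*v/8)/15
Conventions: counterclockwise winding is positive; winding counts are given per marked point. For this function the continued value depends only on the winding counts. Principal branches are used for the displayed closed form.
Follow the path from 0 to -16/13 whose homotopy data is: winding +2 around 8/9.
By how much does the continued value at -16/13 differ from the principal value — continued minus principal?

Continued minus principal equals 0.

The rational part is single-valued and drops out of the difference; each branch term changes only by its own monodromy.
(-11/15)*sqrt(1 - v/(8/9)): winding +2 is even, the square root returns to the same sheet, contribution 0.
Summing the contributions at v = -16/13 gives 0.


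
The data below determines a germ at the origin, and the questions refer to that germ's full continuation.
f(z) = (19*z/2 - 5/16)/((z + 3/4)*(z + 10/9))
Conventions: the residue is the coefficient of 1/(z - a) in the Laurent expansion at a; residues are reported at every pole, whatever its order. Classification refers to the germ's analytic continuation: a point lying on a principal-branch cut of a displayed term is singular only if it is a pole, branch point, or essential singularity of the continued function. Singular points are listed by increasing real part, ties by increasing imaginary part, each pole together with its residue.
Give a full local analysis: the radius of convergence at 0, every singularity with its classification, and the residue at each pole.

Radius of convergence at 0: 3/4.
At -10/9: a pole of order 1; residue 1565/52.
At -3/4: a pole of order 1; residue -1071/52.

Denominator factor (z + 3/4): pole of order 1 at -3/4, modulus 3/4.
Denominator factor (z + 10/9): pole of order 1 at -10/9, modulus 10/9.
The radius of convergence is the smallest modulus among the singular points: 3/4.
At the order-1 pole -10/9 set g(z) = (z - (-10/9))*f(z) = (19*z/2 - 5/16)/(z + 3/4).
Simple pole: residue = g(a) at a = -10/9, which is 1565/52.
At the order-1 pole -3/4 set g(z) = (z - (-3/4))*f(z) = (19*z/2 - 5/16)/(z + 10/9).
Simple pole: residue = g(a) at a = -3/4, which is -1071/52.
List the singular points by increasing real part (a conjugate pair: the negative imaginary part first).


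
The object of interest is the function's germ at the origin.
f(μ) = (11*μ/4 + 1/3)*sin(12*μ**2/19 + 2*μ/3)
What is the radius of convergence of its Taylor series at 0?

The factor sin(12*μ**2/19 + 2*μ/3) is entire and contributes no finite singular point.
The polynomial part has no poles.
No finite singular points: the Taylor series at 0 converges everywhere.

The radius of convergence is infinite.


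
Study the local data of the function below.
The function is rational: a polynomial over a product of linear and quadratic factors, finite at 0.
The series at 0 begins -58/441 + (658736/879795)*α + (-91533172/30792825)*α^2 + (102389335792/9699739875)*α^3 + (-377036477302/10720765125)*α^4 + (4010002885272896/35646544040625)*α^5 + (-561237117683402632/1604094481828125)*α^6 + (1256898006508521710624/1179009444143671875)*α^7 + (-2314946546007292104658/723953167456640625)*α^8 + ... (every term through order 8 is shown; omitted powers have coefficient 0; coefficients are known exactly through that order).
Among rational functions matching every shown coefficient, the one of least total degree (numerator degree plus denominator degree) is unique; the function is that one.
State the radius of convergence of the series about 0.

The radius of convergence is 3/8.

No rational of total degree below 7 reproduces all 9 coefficients; solving the [1/6] Pade equations on them gives f(α) = (18*α/19 - 29/32)/((α + 3/8)**2*(α**2 - 12*α/5 + 7)**2), whose expansion matches every shown term.
Denominator factor (α + 3/8)^2: pole of order 2 at -3/8, modulus 3/8.
Denominator factor (α**2 - 12*α/5 + 7)^2: discriminant -556/25, complex-conjugate roots (6/5) + ((1/5)*sqrt(139))*i and (6/5) - ((1/5)*sqrt(139))*i; poles of order 2, moduli sqrt(7) and sqrt(7).
The radius of convergence is the smallest modulus among the singular points: 3/8.


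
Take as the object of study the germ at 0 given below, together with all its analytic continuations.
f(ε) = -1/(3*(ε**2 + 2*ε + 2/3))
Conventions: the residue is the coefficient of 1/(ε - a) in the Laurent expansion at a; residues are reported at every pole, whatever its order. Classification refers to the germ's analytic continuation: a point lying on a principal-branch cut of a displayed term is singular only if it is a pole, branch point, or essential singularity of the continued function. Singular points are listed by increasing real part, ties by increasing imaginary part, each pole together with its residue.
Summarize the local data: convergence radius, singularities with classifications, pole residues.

Radius of convergence at 0: 1 - (1/3)*sqrt(3).
At -1 - (1/3)*sqrt(3): a pole of order 1; residue (1/6)*sqrt(3).
At -1 + (1/3)*sqrt(3): a pole of order 1; residue -(1/6)*sqrt(3).

Denominator factor (ε**2 + 2*ε + 2/3): discriminant 4/3, real irrational roots -1 + (1/3)*sqrt(3) and -1 - (1/3)*sqrt(3); poles of order 1, moduli 1 - (1/3)*sqrt(3) and 1 + (1/3)*sqrt(3).
The radius of convergence is the smallest modulus among the singular points: 1 - (1/3)*sqrt(3).
The factor ε**2 + 2*ε + 2/3 splits as (ε - a)(ε - a') with a = -1 - (1/3)*sqrt(3), a' = -1 + (1/3)*sqrt(3). At the order-1 pole a set g(ε) = (ε - a)*f(ε) = [-1/3] / (ε - a').
Simple pole: residue = g(a) at a = -1 - (1/3)*sqrt(3), which is (1/6)*sqrt(3).
The factor ε**2 + 2*ε + 2/3 splits as (ε - a)(ε - a') with a = -1 + (1/3)*sqrt(3), a' = -1 - (1/3)*sqrt(3). At the order-1 pole a set g(ε) = (ε - a)*f(ε) = [-1/3] / (ε - a').
Simple pole: residue = g(a) at a = -1 + (1/3)*sqrt(3), which is -(1/6)*sqrt(3).
List the singular points by increasing real part (a conjugate pair: the negative imaginary part first).


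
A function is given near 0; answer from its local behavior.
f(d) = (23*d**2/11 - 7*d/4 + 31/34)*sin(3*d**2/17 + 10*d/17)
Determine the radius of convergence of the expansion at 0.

The radius of convergence is infinite.

The factor sin(3*d**2/17 + 10*d/17) is entire and contributes no finite singular point.
The polynomial part has no poles.
No finite singular points: the Taylor series at 0 converges everywhere.


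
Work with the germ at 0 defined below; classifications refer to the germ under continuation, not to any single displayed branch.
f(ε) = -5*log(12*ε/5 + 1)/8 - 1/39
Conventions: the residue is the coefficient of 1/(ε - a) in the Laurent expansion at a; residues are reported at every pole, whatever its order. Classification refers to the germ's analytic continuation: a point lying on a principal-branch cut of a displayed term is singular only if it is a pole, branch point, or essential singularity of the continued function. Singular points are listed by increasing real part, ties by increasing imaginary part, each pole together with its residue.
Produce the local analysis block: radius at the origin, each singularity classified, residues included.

Radius of convergence at 0: 5/12.
At -5/12: a logarithmic branch point.

Branch term (-5/8)*log(1 - ε/(-5/12)): its argument vanishes at ε = -5/12, a logarithmic branch point, modulus 5/12.
The radius of convergence is the smallest modulus among the singular points: 5/12.


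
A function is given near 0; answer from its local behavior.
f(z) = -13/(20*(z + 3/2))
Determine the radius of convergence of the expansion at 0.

Denominator factor (z + 3/2): pole of order 1 at -3/2, modulus 3/2.
The radius of convergence is the smallest modulus among the singular points: 3/2.

The radius of convergence is 3/2.


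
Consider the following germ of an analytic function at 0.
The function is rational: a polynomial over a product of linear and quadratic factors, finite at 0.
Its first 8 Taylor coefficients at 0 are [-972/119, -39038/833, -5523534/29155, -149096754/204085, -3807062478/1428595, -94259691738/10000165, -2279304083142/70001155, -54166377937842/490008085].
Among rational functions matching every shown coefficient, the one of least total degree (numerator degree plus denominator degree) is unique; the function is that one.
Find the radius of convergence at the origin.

No rational of total degree below 5 reproduces all 8 coefficients; solving the [2/3] Pade equations on them gives f(ω) = (13*ω**2/5 - 17*ω/27 - 18/17)/((ω - 1/3)**2*(ω + 7/6)), whose expansion matches every shown term.
Denominator factor (ω - 1/3)^2: pole of order 2 at 1/3, modulus 1/3.
Denominator factor (ω + 7/6): pole of order 1 at -7/6, modulus 7/6.
The radius of convergence is the smallest modulus among the singular points: 1/3.

The radius of convergence is 1/3.


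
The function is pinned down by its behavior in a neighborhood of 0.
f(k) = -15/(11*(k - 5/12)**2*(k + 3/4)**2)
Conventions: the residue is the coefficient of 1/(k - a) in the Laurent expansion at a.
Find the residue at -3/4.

At the order-2 pole -3/4 set g(k) = (k - (-3/4))^2*f(k) = -15/(11*(k - 5/12)**2).
Order-2 pole: residue = g'(a); g'(-3/4) = -6480/3773, so the residue is -6480/3773.

The residue is -6480/3773.


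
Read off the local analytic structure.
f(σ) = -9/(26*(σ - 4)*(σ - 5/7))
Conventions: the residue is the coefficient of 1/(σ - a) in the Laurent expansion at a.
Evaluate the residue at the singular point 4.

At the order-1 pole 4 set g(σ) = (σ - (4))*f(σ) = -9/(26*(σ - 5/7)).
Simple pole: residue = g(a) at a = 4, which is -63/598.

The residue is -63/598.


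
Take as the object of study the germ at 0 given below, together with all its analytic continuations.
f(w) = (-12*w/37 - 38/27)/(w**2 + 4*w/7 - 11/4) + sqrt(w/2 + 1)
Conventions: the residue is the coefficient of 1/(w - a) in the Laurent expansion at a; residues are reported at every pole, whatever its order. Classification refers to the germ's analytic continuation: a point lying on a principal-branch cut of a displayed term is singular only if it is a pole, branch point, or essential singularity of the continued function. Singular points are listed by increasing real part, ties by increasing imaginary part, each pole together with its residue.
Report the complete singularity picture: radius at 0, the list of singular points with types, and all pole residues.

Denominator factor (w**2 + 4*w/7 - 11/4): discriminant 555/49, real irrational roots -2/7 + (1/14)*sqrt(555) and -2/7 - (1/14)*sqrt(555); poles of order 1, moduli -2/7 + (1/14)*sqrt(555) and 2/7 + (1/14)*sqrt(555).
Branch term (1)*sqrt(1 - w/(-2)): its argument vanishes at w = -2, a square-root branch point, modulus 2.
The radius of convergence is the smallest modulus among the singular points: -2/7 + (1/14)*sqrt(555).
The branch term is analytic at -2/7 - (1/14)*sqrt(555) and contributes nothing to the residue; only the rational part matters.
The factor w**2 + 4*w/7 - 11/4 splits as (w - a)(w - a') with a = -2/7 - (1/14)*sqrt(555), a' = -2/7 + (1/14)*sqrt(555). At the order-1 pole a set g(w) = (w - a)*(rational part) = [-12*w/37 - 38/27] / (w - a').
Simple pole: residue = g(a) at a = -2/7 - (1/14)*sqrt(555), which is -6/37 + (9194/554445)*sqrt(555).
The branch term is analytic at -2/7 + (1/14)*sqrt(555) and contributes nothing to the residue; only the rational part matters.
The factor w**2 + 4*w/7 - 11/4 splits as (w - a)(w - a') with a = -2/7 + (1/14)*sqrt(555), a' = -2/7 - (1/14)*sqrt(555). At the order-1 pole a set g(w) = (w - a)*(rational part) = [-12*w/37 - 38/27] / (w - a').
Simple pole: residue = g(a) at a = -2/7 + (1/14)*sqrt(555), which is -6/37 - (9194/554445)*sqrt(555).
List the singular points by increasing real part (a conjugate pair: the negative imaginary part first).

Radius of convergence at 0: -2/7 + (1/14)*sqrt(555).
At -2: an algebraic (square-root) branch point.
At -2/7 - (1/14)*sqrt(555): a pole of order 1; residue -6/37 + (9194/554445)*sqrt(555).
At -2/7 + (1/14)*sqrt(555): a pole of order 1; residue -6/37 - (9194/554445)*sqrt(555).
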